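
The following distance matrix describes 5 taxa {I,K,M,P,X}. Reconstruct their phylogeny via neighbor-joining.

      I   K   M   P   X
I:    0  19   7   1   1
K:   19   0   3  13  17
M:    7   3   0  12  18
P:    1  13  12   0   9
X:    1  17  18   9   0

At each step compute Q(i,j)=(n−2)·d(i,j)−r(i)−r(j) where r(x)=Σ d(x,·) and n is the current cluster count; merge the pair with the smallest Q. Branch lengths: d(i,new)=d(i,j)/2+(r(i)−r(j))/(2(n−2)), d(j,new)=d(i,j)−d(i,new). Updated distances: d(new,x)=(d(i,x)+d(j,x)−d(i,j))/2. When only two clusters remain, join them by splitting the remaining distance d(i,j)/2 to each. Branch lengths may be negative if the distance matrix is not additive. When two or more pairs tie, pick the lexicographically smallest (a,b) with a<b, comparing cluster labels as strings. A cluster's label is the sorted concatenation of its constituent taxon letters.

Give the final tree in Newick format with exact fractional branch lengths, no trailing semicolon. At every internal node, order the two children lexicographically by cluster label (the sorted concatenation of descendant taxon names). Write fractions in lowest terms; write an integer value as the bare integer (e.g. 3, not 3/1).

iteration 1: select K,M (d=3, Q=-83); attach at lengths (7/2, -1/2); label the merged cluster KM
  updated: d(I,KM)=23/2, d(KM,P)=11, d(KM,X)=16
iteration 2: select I,X (d=1, Q=-75/2); attach at lengths (-21/8, 29/8); label the merged cluster IX
  updated: d(IX,KM)=53/4, d(IX,P)=9/2
iteration 3: select IX,KM (d=53/4, Q=-115/4); attach at lengths (27/8, 79/8); label the merged cluster IKMX
  updated: d(IKMX,P)=9/8
iteration 4: select IKMX,P (d=9/8); attach at lengths (9/16, 9/16); label the merged cluster IKMPX
final tree: (((I:-21/8,X:29/8):27/8,(K:7/2,M:-1/2):79/8):9/16,P:9/16)
total length: 147/8

(((I:-21/8,X:29/8):27/8,(K:7/2,M:-1/2):79/8):9/16,P:9/16)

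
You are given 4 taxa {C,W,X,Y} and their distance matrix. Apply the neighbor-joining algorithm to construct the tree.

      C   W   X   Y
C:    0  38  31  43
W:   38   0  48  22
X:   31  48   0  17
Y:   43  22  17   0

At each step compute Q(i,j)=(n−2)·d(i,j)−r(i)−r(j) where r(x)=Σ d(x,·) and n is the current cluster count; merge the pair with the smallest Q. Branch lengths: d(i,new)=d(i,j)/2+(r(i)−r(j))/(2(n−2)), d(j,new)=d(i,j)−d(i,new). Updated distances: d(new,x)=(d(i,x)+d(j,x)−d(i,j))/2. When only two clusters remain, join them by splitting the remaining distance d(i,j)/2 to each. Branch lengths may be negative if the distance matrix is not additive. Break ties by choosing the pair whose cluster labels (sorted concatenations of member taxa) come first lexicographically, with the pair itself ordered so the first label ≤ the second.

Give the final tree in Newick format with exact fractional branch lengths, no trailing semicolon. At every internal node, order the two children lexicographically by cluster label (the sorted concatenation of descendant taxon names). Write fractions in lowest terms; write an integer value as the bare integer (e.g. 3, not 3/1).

(((C:39/2,X:23/2):10,W:35/2):9/4,Y:9/4)

1. join C+X (d=31, Q=-146) ⇒ CX; edges |C|=39/2, |X|=23/2
  updated: d(CX,W)=55/2, d(CX,Y)=29/2
2. join CX+W (d=55/2, Q=-64) ⇒ CWX; edges |CX|=10, |W|=35/2
  updated: d(CWX,Y)=9/2
3. join CWX+Y (d=9/2) ⇒ CWXY; edges |CWX|=9/4, |Y|=9/4
final tree: (((C:39/2,X:23/2):10,W:35/2):9/4,Y:9/4)
total length: 63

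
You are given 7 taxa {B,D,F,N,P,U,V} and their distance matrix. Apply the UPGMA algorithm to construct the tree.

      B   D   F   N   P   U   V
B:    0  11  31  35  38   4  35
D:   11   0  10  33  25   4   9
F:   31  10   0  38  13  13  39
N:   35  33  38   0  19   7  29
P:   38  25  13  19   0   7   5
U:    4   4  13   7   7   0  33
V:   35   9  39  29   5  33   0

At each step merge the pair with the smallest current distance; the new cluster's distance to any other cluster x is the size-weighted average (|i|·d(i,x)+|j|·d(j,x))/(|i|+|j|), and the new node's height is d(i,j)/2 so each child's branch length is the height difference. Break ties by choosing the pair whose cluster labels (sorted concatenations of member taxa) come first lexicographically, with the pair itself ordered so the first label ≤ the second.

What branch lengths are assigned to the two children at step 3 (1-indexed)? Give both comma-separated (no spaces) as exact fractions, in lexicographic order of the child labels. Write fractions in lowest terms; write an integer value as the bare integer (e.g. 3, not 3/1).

7/4,15/4

step 1: merge (B,U) at d=4; branch lengths B→2, U→2; new cluster BU
  updated: d(BU,D)=15/2, d(BU,F)=22, d(BU,N)=21, d(BU,P)=45/2, d(BU,V)=34
step 2: merge (P,V) at d=5; branch lengths P→5/2, V→5/2; new cluster PV
  updated: d(BU,PV)=113/4, d(D,PV)=17, d(F,PV)=26, d(N,PV)=24
step 3: merge (BU,D) at d=15/2; branch lengths BU→7/4, D→15/4; new cluster BDU
  updated: d(BDU,F)=18, d(BDU,N)=25, d(BDU,PV)=49/2
step 4: merge (BDU,F) at d=18; branch lengths BDU→21/4, F→9; new cluster BDFU
  updated: d(BDFU,N)=113/4, d(BDFU,PV)=199/8
step 5: merge (N,PV) at d=24; branch lengths N→12, PV→19/2; new cluster NPV
  updated: d(BDFU,NPV)=26
step 6: merge (BDFU,NPV) at d=26; branch lengths BDFU→4, NPV→1; new cluster BDFNPUV
final tree: ((((B:2,U:2):7/4,D:15/4):21/4,F:9):4,(N:12,(P:5/2,V:5/2):19/2):1)
total length: 221/4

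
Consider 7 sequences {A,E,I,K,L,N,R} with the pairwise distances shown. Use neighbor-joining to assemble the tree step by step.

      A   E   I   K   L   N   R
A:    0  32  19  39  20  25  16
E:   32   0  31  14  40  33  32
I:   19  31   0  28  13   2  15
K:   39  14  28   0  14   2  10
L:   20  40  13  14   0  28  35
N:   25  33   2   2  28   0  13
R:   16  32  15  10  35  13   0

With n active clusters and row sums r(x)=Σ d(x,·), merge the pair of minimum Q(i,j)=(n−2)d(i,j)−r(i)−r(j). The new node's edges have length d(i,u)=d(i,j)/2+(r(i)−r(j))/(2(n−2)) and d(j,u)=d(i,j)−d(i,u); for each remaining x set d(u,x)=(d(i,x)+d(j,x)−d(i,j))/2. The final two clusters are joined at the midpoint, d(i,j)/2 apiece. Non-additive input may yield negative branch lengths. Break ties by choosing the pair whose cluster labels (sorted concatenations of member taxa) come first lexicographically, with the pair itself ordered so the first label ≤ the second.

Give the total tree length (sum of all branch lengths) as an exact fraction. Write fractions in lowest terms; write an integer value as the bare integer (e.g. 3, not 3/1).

1003/16

iteration 1: select E,K (d=14, Q=-219); attach at lengths (29/2, -1/2); label the merged cluster EK
  updated: d(A,EK)=57/2, d(EK,I)=45/2, d(EK,L)=20, d(EK,N)=21/2, d(EK,R)=14
iteration 2: select A,L (d=20, Q=-289/2); attach at lengths (145/16, 175/16); label the merged cluster AL
  updated: d(AL,EK)=57/4, d(AL,I)=6, d(AL,N)=33/2, d(AL,R)=31/2
iteration 3: select I,N (d=2, Q=-163/2); attach at lengths (19/12, 5/12); label the merged cluster IN
  updated: d(AL,IN)=41/4, d(EK,IN)=31/2, d(IN,R)=13
iteration 4: select AL,IN (d=41/4, Q=-233/4); attach at lengths (87/16, 77/16); label the merged cluster AILN
  updated: d(AILN,EK)=39/4, d(AILN,R)=73/8
iteration 5: select AILN,EK (d=39/4, Q=-263/8); attach at lengths (39/16, 117/16); label the merged cluster AEIKLN
  updated: d(AEIKLN,R)=107/16
iteration 6: select AEIKLN,R (d=107/16); attach at lengths (107/32, 107/32); label the merged cluster AEIKLNR
final tree: ((((A:145/16,L:175/16):87/16,(I:19/12,N:5/12):77/16):39/16,(E:29/2,K:-1/2):117/16):107/32,R:107/32)
total length: 1003/16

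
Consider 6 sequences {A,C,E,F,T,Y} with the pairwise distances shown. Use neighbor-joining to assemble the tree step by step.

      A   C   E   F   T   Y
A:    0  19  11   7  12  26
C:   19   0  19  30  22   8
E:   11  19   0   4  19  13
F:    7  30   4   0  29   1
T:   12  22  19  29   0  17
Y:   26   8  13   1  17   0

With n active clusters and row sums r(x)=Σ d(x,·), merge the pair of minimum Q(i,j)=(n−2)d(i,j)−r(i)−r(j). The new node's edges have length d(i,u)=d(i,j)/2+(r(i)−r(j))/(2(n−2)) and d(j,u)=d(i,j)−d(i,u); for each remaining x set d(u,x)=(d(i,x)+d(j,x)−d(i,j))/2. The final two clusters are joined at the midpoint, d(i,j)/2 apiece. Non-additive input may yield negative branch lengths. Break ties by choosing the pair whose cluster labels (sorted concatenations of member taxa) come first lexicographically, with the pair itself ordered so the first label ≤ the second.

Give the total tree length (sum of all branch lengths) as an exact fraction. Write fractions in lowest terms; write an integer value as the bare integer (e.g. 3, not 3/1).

627/16

iteration 1: select F,Y (d=1, Q=-132); attach at lengths (5/4, -1/4); label the merged cluster FY
  updated: d(A,FY)=16, d(C,FY)=37/2, d(E,FY)=8, d(FY,T)=45/2
iteration 2: select E,FY (d=8, Q=-98); attach at lengths (8/3, 16/3); label the merged cluster EFY
  updated: d(A,EFY)=19/2, d(C,EFY)=59/4, d(EFY,T)=67/4
iteration 3: select A,T (d=12, Q=-269/4); attach at lengths (55/16, 137/16); label the merged cluster AT
  updated: d(AT,C)=29/2, d(AT,EFY)=57/8
iteration 4: select AT,C (d=29/2, Q=-291/8); attach at lengths (55/16, 177/16); label the merged cluster ACT
  updated: d(ACT,EFY)=59/16
iteration 5: select ACT,EFY (d=59/16); attach at lengths (59/32, 59/32); label the merged cluster ACEFTY
final tree: (((A:55/16,T:137/16):55/16,C:177/16):59/32,(E:8/3,(F:5/4,Y:-1/4):16/3):59/32)
total length: 627/16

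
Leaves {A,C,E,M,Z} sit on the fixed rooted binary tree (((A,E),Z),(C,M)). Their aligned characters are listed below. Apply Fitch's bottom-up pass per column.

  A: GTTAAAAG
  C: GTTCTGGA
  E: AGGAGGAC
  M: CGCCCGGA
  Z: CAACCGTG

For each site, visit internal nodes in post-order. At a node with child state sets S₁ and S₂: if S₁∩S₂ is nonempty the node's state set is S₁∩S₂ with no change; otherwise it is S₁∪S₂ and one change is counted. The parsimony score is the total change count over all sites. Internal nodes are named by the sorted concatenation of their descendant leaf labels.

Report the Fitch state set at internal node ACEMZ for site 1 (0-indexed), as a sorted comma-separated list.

AE@0: {G} ∪ {A} = {A,G} (union, +1)
AEZ@0: {A,G} ∪ {C} = {A,C,G} (union, +1)
CM@0: {G} ∪ {C} = {C,G} (union, +1)
ACEMZ@0: {A,C,G} ∩ {C,G} = {C,G} (intersection, +0)
AE@1: {T} ∪ {G} = {G,T} (union, +1)
AEZ@1: {G,T} ∪ {A} = {A,G,T} (union, +1)
CM@1: {T} ∪ {G} = {G,T} (union, +1)
ACEMZ@1: {A,G,T} ∩ {G,T} = {G,T} (intersection, +0)
AE@2: {T} ∪ {G} = {G,T} (union, +1)
AEZ@2: {G,T} ∪ {A} = {A,G,T} (union, +1)
CM@2: {T} ∪ {C} = {C,T} (union, +1)
ACEMZ@2: {A,G,T} ∩ {C,T} = {T} (intersection, +0)
AE@3: {A} ∩ {A} = {A} (intersection, +0)
AEZ@3: {A} ∪ {C} = {A,C} (union, +1)
CM@3: {C} ∩ {C} = {C} (intersection, +0)
ACEMZ@3: {A,C} ∩ {C} = {C} (intersection, +0)
AE@4: {A} ∪ {G} = {A,G} (union, +1)
AEZ@4: {A,G} ∪ {C} = {A,C,G} (union, +1)
CM@4: {T} ∪ {C} = {C,T} (union, +1)
ACEMZ@4: {A,C,G} ∩ {C,T} = {C} (intersection, +0)
AE@5: {A} ∪ {G} = {A,G} (union, +1)
AEZ@5: {A,G} ∩ {G} = {G} (intersection, +0)
CM@5: {G} ∩ {G} = {G} (intersection, +0)
ACEMZ@5: {G} ∩ {G} = {G} (intersection, +0)
AE@6: {A} ∩ {A} = {A} (intersection, +0)
AEZ@6: {A} ∪ {T} = {A,T} (union, +1)
CM@6: {G} ∩ {G} = {G} (intersection, +0)
ACEMZ@6: {A,T} ∪ {G} = {A,G,T} (union, +1)
AE@7: {G} ∪ {C} = {C,G} (union, +1)
AEZ@7: {C,G} ∩ {G} = {G} (intersection, +0)
CM@7: {A} ∩ {A} = {A} (intersection, +0)
ACEMZ@7: {G} ∪ {A} = {A,G} (union, +1)
per-site changes: [3, 3, 3, 1, 3, 1, 2, 2]; total = 18

G,T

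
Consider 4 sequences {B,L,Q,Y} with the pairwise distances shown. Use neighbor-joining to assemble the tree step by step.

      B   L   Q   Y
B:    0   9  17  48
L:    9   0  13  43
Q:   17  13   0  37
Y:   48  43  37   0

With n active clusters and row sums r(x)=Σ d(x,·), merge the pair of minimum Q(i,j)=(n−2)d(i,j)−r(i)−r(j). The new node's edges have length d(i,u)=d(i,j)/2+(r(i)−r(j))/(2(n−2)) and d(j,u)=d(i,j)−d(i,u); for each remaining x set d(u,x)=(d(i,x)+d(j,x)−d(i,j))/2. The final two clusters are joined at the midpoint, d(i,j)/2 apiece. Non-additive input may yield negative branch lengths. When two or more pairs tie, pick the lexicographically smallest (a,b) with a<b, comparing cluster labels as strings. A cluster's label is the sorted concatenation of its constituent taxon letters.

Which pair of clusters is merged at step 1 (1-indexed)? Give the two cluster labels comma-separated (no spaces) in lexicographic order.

B,L

1. join B+L (d=9, Q=-121) ⇒ BL; edges |B|=27/4, |L|=9/4
  updated: d(BL,Q)=21/2, d(BL,Y)=41
2. join BL+Q (d=21/2, Q=-177/2) ⇒ BLQ; edges |BL|=29/4, |Q|=13/4
  updated: d(BLQ,Y)=135/4
3. join BLQ+Y (d=135/4) ⇒ BLQY; edges |BLQ|=135/8, |Y|=135/8
final tree: (((B:27/4,L:9/4):29/4,Q:13/4):135/8,Y:135/8)
total length: 213/4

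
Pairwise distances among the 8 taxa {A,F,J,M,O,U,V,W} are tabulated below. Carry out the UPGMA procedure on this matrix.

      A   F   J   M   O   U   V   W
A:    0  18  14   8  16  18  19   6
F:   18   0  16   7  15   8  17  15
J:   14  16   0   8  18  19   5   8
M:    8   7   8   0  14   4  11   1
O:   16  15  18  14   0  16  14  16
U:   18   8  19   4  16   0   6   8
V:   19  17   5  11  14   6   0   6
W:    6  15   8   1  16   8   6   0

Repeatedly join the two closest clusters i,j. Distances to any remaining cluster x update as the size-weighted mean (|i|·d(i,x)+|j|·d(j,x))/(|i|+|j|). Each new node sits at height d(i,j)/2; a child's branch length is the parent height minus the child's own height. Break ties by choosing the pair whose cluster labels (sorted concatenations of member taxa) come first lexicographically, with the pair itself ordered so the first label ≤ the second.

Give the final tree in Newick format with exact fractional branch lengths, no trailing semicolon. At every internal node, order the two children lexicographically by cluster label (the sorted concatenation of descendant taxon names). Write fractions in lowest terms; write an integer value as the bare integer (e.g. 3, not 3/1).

((A:83/12,(F:63/10,((J:5/2,V:5/2):7/3,((M:1/2,W:1/2):5/2,U:3):11/6):22/15):37/60):73/84,O:109/14)

1. join M+W (d=1) ⇒ MW; edges |M|=1/2, |W|=1/2
  updated: d(A,MW)=7, d(F,MW)=11, d(J,MW)=8, d(MW,O)=15, d(MW,U)=6, d(MW,V)=17/2
2. join J+V (d=5) ⇒ JV; edges |J|=5/2, |V|=5/2
  updated: d(A,JV)=33/2, d(F,JV)=33/2, d(JV,MW)=33/4, d(JV,O)=16, d(JV,U)=25/2
3. join MW+U (d=6) ⇒ MUW; edges |MW|=5/2, |U|=3
  updated: d(A,MUW)=32/3, d(F,MUW)=10, d(JV,MUW)=29/3, d(MUW,O)=46/3
4. join JV+MUW (d=29/3) ⇒ JMUVW; edges |JV|=7/3, |MUW|=11/6
  updated: d(A,JMUVW)=13, d(F,JMUVW)=63/5, d(JMUVW,O)=78/5
5. join F+JMUVW (d=63/5) ⇒ FJMUVW; edges |F|=63/10, |JMUVW|=22/15
  updated: d(A,FJMUVW)=83/6, d(FJMUVW,O)=31/2
6. join A+FJMUVW (d=83/6) ⇒ AFJMUVW; edges |A|=83/12, |FJMUVW|=37/60
  updated: d(AFJMUVW,O)=109/7
7. join AFJMUVW+O (d=109/7) ⇒ AFJMOUVW; edges |AFJMUVW|=73/84, |O|=109/14
final tree: ((A:83/12,(F:63/10,((J:5/2,V:5/2):7/3,((M:1/2,W:1/2):5/2,U:3):11/6):22/15):37/60):73/84,O:109/14)
total length: 5547/140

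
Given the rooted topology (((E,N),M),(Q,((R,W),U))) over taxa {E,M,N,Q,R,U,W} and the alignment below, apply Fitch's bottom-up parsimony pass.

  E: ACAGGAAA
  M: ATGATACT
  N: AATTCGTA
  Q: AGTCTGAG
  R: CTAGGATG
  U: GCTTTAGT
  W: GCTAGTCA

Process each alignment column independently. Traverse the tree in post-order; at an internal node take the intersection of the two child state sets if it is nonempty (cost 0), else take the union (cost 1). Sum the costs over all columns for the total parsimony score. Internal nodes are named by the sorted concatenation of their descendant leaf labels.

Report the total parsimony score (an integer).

[col 0] EN: children E:{A}, N:{A} ∩→ {A}; cost 0
[col 0] EMN: children EN:{A}, M:{A} ∩→ {A}; cost 0
[col 0] RW: children R:{C}, W:{G} ∪→ {C,G}; cost 1
[col 0] RUW: children RW:{C,G}, U:{G} ∩→ {G}; cost 0
[col 0] QRUW: children Q:{A}, RUW:{G} ∪→ {A,G}; cost 1
[col 0] EMNQRUW: children EMN:{A}, QRUW:{A,G} ∩→ {A}; cost 0
[col 1] EN: children E:{C}, N:{A} ∪→ {A,C}; cost 1
[col 1] EMN: children EN:{A,C}, M:{T} ∪→ {A,C,T}; cost 1
[col 1] RW: children R:{T}, W:{C} ∪→ {C,T}; cost 1
[col 1] RUW: children RW:{C,T}, U:{C} ∩→ {C}; cost 0
[col 1] QRUW: children Q:{G}, RUW:{C} ∪→ {C,G}; cost 1
[col 1] EMNQRUW: children EMN:{A,C,T}, QRUW:{C,G} ∩→ {C}; cost 0
[col 2] EN: children E:{A}, N:{T} ∪→ {A,T}; cost 1
[col 2] EMN: children EN:{A,T}, M:{G} ∪→ {A,G,T}; cost 1
[col 2] RW: children R:{A}, W:{T} ∪→ {A,T}; cost 1
[col 2] RUW: children RW:{A,T}, U:{T} ∩→ {T}; cost 0
[col 2] QRUW: children Q:{T}, RUW:{T} ∩→ {T}; cost 0
[col 2] EMNQRUW: children EMN:{A,G,T}, QRUW:{T} ∩→ {T}; cost 0
[col 3] EN: children E:{G}, N:{T} ∪→ {G,T}; cost 1
[col 3] EMN: children EN:{G,T}, M:{A} ∪→ {A,G,T}; cost 1
[col 3] RW: children R:{G}, W:{A} ∪→ {A,G}; cost 1
[col 3] RUW: children RW:{A,G}, U:{T} ∪→ {A,G,T}; cost 1
[col 3] QRUW: children Q:{C}, RUW:{A,G,T} ∪→ {A,C,G,T}; cost 1
[col 3] EMNQRUW: children EMN:{A,G,T}, QRUW:{A,C,G,T} ∩→ {A,G,T}; cost 0
[col 4] EN: children E:{G}, N:{C} ∪→ {C,G}; cost 1
[col 4] EMN: children EN:{C,G}, M:{T} ∪→ {C,G,T}; cost 1
[col 4] RW: children R:{G}, W:{G} ∩→ {G}; cost 0
[col 4] RUW: children RW:{G}, U:{T} ∪→ {G,T}; cost 1
[col 4] QRUW: children Q:{T}, RUW:{G,T} ∩→ {T}; cost 0
[col 4] EMNQRUW: children EMN:{C,G,T}, QRUW:{T} ∩→ {T}; cost 0
[col 5] EN: children E:{A}, N:{G} ∪→ {A,G}; cost 1
[col 5] EMN: children EN:{A,G}, M:{A} ∩→ {A}; cost 0
[col 5] RW: children R:{A}, W:{T} ∪→ {A,T}; cost 1
[col 5] RUW: children RW:{A,T}, U:{A} ∩→ {A}; cost 0
[col 5] QRUW: children Q:{G}, RUW:{A} ∪→ {A,G}; cost 1
[col 5] EMNQRUW: children EMN:{A}, QRUW:{A,G} ∩→ {A}; cost 0
[col 6] EN: children E:{A}, N:{T} ∪→ {A,T}; cost 1
[col 6] EMN: children EN:{A,T}, M:{C} ∪→ {A,C,T}; cost 1
[col 6] RW: children R:{T}, W:{C} ∪→ {C,T}; cost 1
[col 6] RUW: children RW:{C,T}, U:{G} ∪→ {C,G,T}; cost 1
[col 6] QRUW: children Q:{A}, RUW:{C,G,T} ∪→ {A,C,G,T}; cost 1
[col 6] EMNQRUW: children EMN:{A,C,T}, QRUW:{A,C,G,T} ∩→ {A,C,T}; cost 0
[col 7] EN: children E:{A}, N:{A} ∩→ {A}; cost 0
[col 7] EMN: children EN:{A}, M:{T} ∪→ {A,T}; cost 1
[col 7] RW: children R:{G}, W:{A} ∪→ {A,G}; cost 1
[col 7] RUW: children RW:{A,G}, U:{T} ∪→ {A,G,T}; cost 1
[col 7] QRUW: children Q:{G}, RUW:{A,G,T} ∩→ {G}; cost 0
[col 7] EMNQRUW: children EMN:{A,T}, QRUW:{G} ∪→ {A,G,T}; cost 1
per-site changes: [2, 4, 3, 5, 3, 3, 5, 4]; total = 29

29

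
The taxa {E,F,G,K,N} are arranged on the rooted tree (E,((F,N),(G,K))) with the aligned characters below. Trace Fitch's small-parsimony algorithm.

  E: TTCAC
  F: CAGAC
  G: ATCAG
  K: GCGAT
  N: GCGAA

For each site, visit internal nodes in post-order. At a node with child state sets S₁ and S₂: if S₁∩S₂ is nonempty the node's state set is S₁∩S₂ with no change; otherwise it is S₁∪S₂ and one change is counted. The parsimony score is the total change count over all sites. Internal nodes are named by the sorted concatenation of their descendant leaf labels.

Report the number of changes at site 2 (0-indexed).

2

FN@0: {C} ∪ {G} = {C,G} (union, +1)
GK@0: {A} ∪ {G} = {A,G} (union, +1)
FGKN@0: {C,G} ∩ {A,G} = {G} (intersection, +0)
EFGKN@0: {T} ∪ {G} = {G,T} (union, +1)
FN@1: {A} ∪ {C} = {A,C} (union, +1)
GK@1: {T} ∪ {C} = {C,T} (union, +1)
FGKN@1: {A,C} ∩ {C,T} = {C} (intersection, +0)
EFGKN@1: {T} ∪ {C} = {C,T} (union, +1)
FN@2: {G} ∩ {G} = {G} (intersection, +0)
GK@2: {C} ∪ {G} = {C,G} (union, +1)
FGKN@2: {G} ∩ {C,G} = {G} (intersection, +0)
EFGKN@2: {C} ∪ {G} = {C,G} (union, +1)
FN@3: {A} ∩ {A} = {A} (intersection, +0)
GK@3: {A} ∩ {A} = {A} (intersection, +0)
FGKN@3: {A} ∩ {A} = {A} (intersection, +0)
EFGKN@3: {A} ∩ {A} = {A} (intersection, +0)
FN@4: {C} ∪ {A} = {A,C} (union, +1)
GK@4: {G} ∪ {T} = {G,T} (union, +1)
FGKN@4: {A,C} ∪ {G,T} = {A,C,G,T} (union, +1)
EFGKN@4: {C} ∩ {A,C,G,T} = {C} (intersection, +0)
per-site changes: [3, 3, 2, 0, 3]; total = 11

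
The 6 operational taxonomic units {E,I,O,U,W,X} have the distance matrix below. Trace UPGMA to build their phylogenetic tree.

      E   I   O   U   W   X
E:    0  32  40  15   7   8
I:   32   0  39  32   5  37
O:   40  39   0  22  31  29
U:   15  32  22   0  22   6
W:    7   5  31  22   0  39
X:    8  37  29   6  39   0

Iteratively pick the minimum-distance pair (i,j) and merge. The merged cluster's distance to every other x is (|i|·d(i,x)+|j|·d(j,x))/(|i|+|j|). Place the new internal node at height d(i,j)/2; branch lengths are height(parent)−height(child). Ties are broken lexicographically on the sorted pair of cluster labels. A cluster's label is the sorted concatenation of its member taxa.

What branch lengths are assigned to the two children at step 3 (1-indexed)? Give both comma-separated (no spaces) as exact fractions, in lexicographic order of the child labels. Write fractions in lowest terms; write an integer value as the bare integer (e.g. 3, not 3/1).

1. join I+W (d=5) ⇒ IW; edges |I|=5/2, |W|=5/2
  updated: d(E,IW)=39/2, d(IW,O)=35, d(IW,U)=27, d(IW,X)=38
2. join U+X (d=6) ⇒ UX; edges |U|=3, |X|=3
  updated: d(E,UX)=23/2, d(IW,UX)=65/2, d(O,UX)=51/2
3. join E+UX (d=23/2) ⇒ EUX; edges |E|=23/4, |UX|=11/4
  updated: d(EUX,IW)=169/6, d(EUX,O)=91/3
4. join EUX+IW (d=169/6) ⇒ EIUWX; edges |EUX|=25/3, |IW|=139/12
  updated: d(EIUWX,O)=161/5
5. join EIUWX+O (d=161/5) ⇒ EIOUWX; edges |EIUWX|=121/60, |O|=161/10
final tree: (((E:23/4,(U:3,X:3):11/4):25/3,(I:5/2,W:5/2):139/12):121/60,O:161/10)
total length: 863/15

23/4,11/4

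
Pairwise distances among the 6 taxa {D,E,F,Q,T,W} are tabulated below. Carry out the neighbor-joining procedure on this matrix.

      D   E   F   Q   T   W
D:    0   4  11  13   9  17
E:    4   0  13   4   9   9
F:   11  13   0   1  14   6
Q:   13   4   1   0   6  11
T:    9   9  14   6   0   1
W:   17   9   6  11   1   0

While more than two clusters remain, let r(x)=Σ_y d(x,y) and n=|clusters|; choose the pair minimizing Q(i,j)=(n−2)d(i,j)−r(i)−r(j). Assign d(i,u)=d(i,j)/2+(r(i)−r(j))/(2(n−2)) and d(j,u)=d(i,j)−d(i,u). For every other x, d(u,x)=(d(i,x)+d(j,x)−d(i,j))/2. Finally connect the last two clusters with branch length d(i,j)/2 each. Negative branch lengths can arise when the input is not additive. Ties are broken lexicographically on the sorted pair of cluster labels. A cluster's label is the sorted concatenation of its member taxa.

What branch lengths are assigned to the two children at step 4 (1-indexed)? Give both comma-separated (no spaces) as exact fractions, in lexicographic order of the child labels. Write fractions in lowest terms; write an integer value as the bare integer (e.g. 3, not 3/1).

1. join T+W (d=1, Q=-79) ⇒ TW; edges |T|=-1/8, |W|=9/8
  updated: d(D,TW)=25/2, d(E,TW)=17/2, d(F,TW)=19/2, d(Q,TW)=8
2. join D+E (d=4, Q=-58) ⇒ DE; edges |D|=23/6, |E|=1/6
  updated: d(DE,F)=10, d(DE,Q)=13/2, d(DE,TW)=17/2
3. join DE+TW (d=17/2, Q=-34) ⇒ DETW; edges |DE|=4, |TW|=9/2
  updated: d(DETW,F)=11/2, d(DETW,Q)=3
4. join DETW+F (d=11/2, Q=-19/2) ⇒ DEFTW; edges |DETW|=15/4, |F|=7/4
  updated: d(DEFTW,Q)=-3/4
5. join DEFTW+Q (d=-3/4) ⇒ DEFQTW; edges |DEFTW|=-3/8, |Q|=-3/8
final tree: ((((D:23/6,E:1/6):4,(T:-1/8,W:9/8):9/2):15/4,F:7/4):-3/8,Q:-3/8)
total length: 73/4

15/4,7/4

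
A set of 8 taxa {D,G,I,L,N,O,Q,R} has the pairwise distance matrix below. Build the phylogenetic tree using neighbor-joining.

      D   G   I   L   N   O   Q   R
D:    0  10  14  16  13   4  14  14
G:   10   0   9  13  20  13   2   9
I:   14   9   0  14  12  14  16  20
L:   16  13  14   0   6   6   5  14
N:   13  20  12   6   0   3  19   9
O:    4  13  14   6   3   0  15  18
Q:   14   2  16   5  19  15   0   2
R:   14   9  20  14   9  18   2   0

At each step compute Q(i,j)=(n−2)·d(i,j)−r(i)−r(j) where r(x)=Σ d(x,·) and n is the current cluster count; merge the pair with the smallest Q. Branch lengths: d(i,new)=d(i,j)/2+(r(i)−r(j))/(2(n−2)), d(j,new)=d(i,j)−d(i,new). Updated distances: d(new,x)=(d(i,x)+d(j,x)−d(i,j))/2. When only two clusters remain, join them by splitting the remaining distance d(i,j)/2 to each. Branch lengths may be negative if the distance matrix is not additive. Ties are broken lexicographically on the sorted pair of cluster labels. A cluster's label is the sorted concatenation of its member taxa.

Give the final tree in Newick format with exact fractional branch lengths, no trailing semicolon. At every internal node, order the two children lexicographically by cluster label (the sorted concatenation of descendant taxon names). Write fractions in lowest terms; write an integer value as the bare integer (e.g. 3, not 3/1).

iteration 1: select Q,R (d=2, Q=-147); attach at lengths (-1/12, 25/12); label the merged cluster QR
  updated: d(D,QR)=13, d(G,QR)=9/2, d(I,QR)=17, d(L,QR)=17/2, d(N,QR)=13, d(O,QR)=31/2
iteration 2: select G,QR (d=9/2, Q=-237/2); attach at lengths (41/20, 49/20); label the merged cluster GQR
  updated: d(D,GQR)=37/4, d(GQR,I)=43/4, d(GQR,L)=17/2, d(GQR,N)=57/4, d(GQR,O)=12
iteration 3: select D,O (d=4, Q=-317/4); attach at lengths (133/32, -5/32); label the merged cluster DO
  updated: d(DO,GQR)=69/8, d(DO,I)=12, d(DO,L)=9, d(DO,N)=6
iteration 4: select GQR,I (d=43/4, Q=-469/8); attach at lengths (205/48, 311/48); label the merged cluster GIQR
  updated: d(DO,GIQR)=79/16, d(GIQR,L)=47/8, d(GIQR,N)=31/4
iteration 5: select DO,GIQR (d=79/16, Q=-229/8); attach at lengths (45/16, 17/8); label the merged cluster DGIOQR
  updated: d(DGIOQR,L)=159/32, d(DGIOQR,N)=141/32
iteration 6: select DGIOQR,L (d=159/32, Q=-123/8); attach at lengths (27/16, 105/32); label the merged cluster DGILOQR
  updated: d(DGILOQR,N)=87/32
iteration 7: select DGILOQR,N (d=87/32); attach at lengths (87/64, 87/64); label the merged cluster DGILNOQR
final tree: ((((D:133/32,O:-5/32):45/16,((G:41/20,(Q:-1/12,R:25/12):49/20):205/48,I:311/48):17/8):27/16,L:105/32):87/64,N:87/64)
total length: 271/8

((((D:133/32,O:-5/32):45/16,((G:41/20,(Q:-1/12,R:25/12):49/20):205/48,I:311/48):17/8):27/16,L:105/32):87/64,N:87/64)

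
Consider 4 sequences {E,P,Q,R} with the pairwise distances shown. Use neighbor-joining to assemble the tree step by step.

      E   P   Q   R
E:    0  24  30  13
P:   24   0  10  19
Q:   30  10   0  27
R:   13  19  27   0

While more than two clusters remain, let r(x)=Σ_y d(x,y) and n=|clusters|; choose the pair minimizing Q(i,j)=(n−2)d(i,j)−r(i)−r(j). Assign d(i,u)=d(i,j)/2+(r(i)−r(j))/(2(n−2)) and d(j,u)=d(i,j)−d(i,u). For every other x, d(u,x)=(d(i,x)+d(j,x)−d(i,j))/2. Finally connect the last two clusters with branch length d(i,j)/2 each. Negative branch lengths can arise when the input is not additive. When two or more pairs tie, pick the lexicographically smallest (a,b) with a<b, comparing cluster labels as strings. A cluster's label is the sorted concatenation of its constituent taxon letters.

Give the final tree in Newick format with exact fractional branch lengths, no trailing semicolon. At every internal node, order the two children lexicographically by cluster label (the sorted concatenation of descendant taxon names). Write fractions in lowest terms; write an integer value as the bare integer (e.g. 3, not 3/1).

(((E:17/2,R:9/2):27/2,P:3/2):17/4,Q:17/4)

1. join E+R (d=13, Q=-100) ⇒ ER; edges |E|=17/2, |R|=9/2
  updated: d(ER,P)=15, d(ER,Q)=22
2. join ER+P (d=15, Q=-47) ⇒ EPR; edges |ER|=27/2, |P|=3/2
  updated: d(EPR,Q)=17/2
3. join EPR+Q (d=17/2) ⇒ EPQR; edges |EPR|=17/4, |Q|=17/4
final tree: (((E:17/2,R:9/2):27/2,P:3/2):17/4,Q:17/4)
total length: 73/2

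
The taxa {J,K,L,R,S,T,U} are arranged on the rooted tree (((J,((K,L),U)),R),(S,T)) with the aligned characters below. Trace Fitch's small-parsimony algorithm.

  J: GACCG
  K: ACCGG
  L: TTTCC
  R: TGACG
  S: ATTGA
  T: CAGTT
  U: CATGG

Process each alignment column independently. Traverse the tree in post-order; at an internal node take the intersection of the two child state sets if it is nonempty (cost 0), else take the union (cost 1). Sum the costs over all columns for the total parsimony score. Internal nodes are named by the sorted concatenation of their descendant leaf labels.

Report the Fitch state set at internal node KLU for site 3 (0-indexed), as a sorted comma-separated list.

KL@0: {A} ∪ {T} = {A,T} (union, +1)
KLU@0: {A,T} ∪ {C} = {A,C,T} (union, +1)
JKLU@0: {G} ∪ {A,C,T} = {A,C,G,T} (union, +1)
JKLRU@0: {A,C,G,T} ∩ {T} = {T} (intersection, +0)
ST@0: {A} ∪ {C} = {A,C} (union, +1)
JKLRSTU@0: {T} ∪ {A,C} = {A,C,T} (union, +1)
KL@1: {C} ∪ {T} = {C,T} (union, +1)
KLU@1: {C,T} ∪ {A} = {A,C,T} (union, +1)
JKLU@1: {A} ∩ {A,C,T} = {A} (intersection, +0)
JKLRU@1: {A} ∪ {G} = {A,G} (union, +1)
ST@1: {T} ∪ {A} = {A,T} (union, +1)
JKLRSTU@1: {A,G} ∩ {A,T} = {A} (intersection, +0)
KL@2: {C} ∪ {T} = {C,T} (union, +1)
KLU@2: {C,T} ∩ {T} = {T} (intersection, +0)
JKLU@2: {C} ∪ {T} = {C,T} (union, +1)
JKLRU@2: {C,T} ∪ {A} = {A,C,T} (union, +1)
ST@2: {T} ∪ {G} = {G,T} (union, +1)
JKLRSTU@2: {A,C,T} ∩ {G,T} = {T} (intersection, +0)
KL@3: {G} ∪ {C} = {C,G} (union, +1)
KLU@3: {C,G} ∩ {G} = {G} (intersection, +0)
JKLU@3: {C} ∪ {G} = {C,G} (union, +1)
JKLRU@3: {C,G} ∩ {C} = {C} (intersection, +0)
ST@3: {G} ∪ {T} = {G,T} (union, +1)
JKLRSTU@3: {C} ∪ {G,T} = {C,G,T} (union, +1)
KL@4: {G} ∪ {C} = {C,G} (union, +1)
KLU@4: {C,G} ∩ {G} = {G} (intersection, +0)
JKLU@4: {G} ∩ {G} = {G} (intersection, +0)
JKLRU@4: {G} ∩ {G} = {G} (intersection, +0)
ST@4: {A} ∪ {T} = {A,T} (union, +1)
JKLRSTU@4: {G} ∪ {A,T} = {A,G,T} (union, +1)
per-site changes: [5, 4, 4, 4, 3]; total = 20

G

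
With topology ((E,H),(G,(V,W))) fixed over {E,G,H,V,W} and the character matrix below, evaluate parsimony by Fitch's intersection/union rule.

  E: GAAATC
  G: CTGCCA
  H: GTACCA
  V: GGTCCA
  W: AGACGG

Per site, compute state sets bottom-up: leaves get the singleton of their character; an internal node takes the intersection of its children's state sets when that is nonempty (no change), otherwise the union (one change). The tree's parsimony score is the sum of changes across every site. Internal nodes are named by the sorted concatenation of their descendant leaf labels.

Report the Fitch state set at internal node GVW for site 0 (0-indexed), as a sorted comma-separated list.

A,C,G

site 0, node EH: E={G} ∩ H={G} → {G} (+0)
site 0, node VW: V={G} ∪ W={A} → {A,G} (+1)
site 0, node GVW: G={C} ∪ VW={A,G} → {A,C,G} (+1)
site 0, node EGHVW: EH={G} ∩ GVW={A,C,G} → {G} (+0)
site 1, node EH: E={A} ∪ H={T} → {A,T} (+1)
site 1, node VW: V={G} ∩ W={G} → {G} (+0)
site 1, node GVW: G={T} ∪ VW={G} → {G,T} (+1)
site 1, node EGHVW: EH={A,T} ∩ GVW={G,T} → {T} (+0)
site 2, node EH: E={A} ∩ H={A} → {A} (+0)
site 2, node VW: V={T} ∪ W={A} → {A,T} (+1)
site 2, node GVW: G={G} ∪ VW={A,T} → {A,G,T} (+1)
site 2, node EGHVW: EH={A} ∩ GVW={A,G,T} → {A} (+0)
site 3, node EH: E={A} ∪ H={C} → {A,C} (+1)
site 3, node VW: V={C} ∩ W={C} → {C} (+0)
site 3, node GVW: G={C} ∩ VW={C} → {C} (+0)
site 3, node EGHVW: EH={A,C} ∩ GVW={C} → {C} (+0)
site 4, node EH: E={T} ∪ H={C} → {C,T} (+1)
site 4, node VW: V={C} ∪ W={G} → {C,G} (+1)
site 4, node GVW: G={C} ∩ VW={C,G} → {C} (+0)
site 4, node EGHVW: EH={C,T} ∩ GVW={C} → {C} (+0)
site 5, node EH: E={C} ∪ H={A} → {A,C} (+1)
site 5, node VW: V={A} ∪ W={G} → {A,G} (+1)
site 5, node GVW: G={A} ∩ VW={A,G} → {A} (+0)
site 5, node EGHVW: EH={A,C} ∩ GVW={A} → {A} (+0)
per-site changes: [2, 2, 2, 1, 2, 2]; total = 11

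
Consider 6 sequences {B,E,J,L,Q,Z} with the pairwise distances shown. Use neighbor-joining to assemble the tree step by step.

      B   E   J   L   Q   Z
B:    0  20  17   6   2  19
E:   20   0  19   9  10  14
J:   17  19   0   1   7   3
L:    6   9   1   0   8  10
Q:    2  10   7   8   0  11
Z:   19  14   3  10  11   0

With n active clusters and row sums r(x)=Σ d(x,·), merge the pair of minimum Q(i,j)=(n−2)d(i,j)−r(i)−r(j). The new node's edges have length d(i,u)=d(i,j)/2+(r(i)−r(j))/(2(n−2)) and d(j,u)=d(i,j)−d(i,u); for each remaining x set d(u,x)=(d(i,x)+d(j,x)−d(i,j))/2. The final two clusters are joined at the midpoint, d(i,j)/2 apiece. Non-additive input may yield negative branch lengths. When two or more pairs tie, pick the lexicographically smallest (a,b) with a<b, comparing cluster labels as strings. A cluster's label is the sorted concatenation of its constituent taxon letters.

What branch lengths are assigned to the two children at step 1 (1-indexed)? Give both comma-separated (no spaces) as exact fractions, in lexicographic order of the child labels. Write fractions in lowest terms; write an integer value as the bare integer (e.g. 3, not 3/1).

17/4,-9/4

1. join B+Q (d=2, Q=-94) ⇒ BQ; edges |B|=17/4, |Q|=-9/4
  updated: d(BQ,E)=14, d(BQ,J)=11, d(BQ,L)=6, d(BQ,Z)=14
2. join J+Z (d=3, Q=-66) ⇒ JZ; edges |J|=1/3, |Z|=8/3
  updated: d(BQ,JZ)=11, d(E,JZ)=15, d(JZ,L)=4
3. join BQ+E (d=14, Q=-41) ⇒ BEQ; edges |BQ|=21/4, |E|=35/4
  updated: d(BEQ,JZ)=6, d(BEQ,L)=1/2
4. join BEQ+JZ (d=6, Q=-21/2) ⇒ BEJQZ; edges |BEQ|=5/4, |JZ|=19/4
  updated: d(BEJQZ,L)=-3/4
5. join BEJQZ+L (d=-3/4) ⇒ BEJLQZ; edges |BEJQZ|=-3/8, |L|=-3/8
final tree: ((((B:17/4,Q:-9/4):21/4,E:35/4):5/4,(J:1/3,Z:8/3):19/4):-3/8,L:-3/8)
total length: 97/4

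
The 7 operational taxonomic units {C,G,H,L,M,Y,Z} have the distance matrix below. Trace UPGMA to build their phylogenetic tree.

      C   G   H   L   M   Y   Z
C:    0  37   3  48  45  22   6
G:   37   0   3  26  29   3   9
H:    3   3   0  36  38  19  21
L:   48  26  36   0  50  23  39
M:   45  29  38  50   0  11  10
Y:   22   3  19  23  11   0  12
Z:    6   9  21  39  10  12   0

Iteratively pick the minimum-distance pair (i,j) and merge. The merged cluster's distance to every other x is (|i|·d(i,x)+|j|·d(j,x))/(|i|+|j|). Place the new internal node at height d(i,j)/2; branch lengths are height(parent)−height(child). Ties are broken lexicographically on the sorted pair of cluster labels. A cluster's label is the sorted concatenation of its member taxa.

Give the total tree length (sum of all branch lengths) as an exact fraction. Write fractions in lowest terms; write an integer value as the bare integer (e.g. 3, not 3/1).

1033/16

step 1: merge (C,H) at d=3; branch lengths C→3/2, H→3/2; new cluster CH
  updated: d(CH,G)=20, d(CH,L)=42, d(CH,M)=83/2, d(CH,Y)=41/2, d(CH,Z)=27/2
step 2: merge (G,Y) at d=3; branch lengths G→3/2, Y→3/2; new cluster GY
  updated: d(CH,GY)=81/4, d(GY,L)=49/2, d(GY,M)=20, d(GY,Z)=21/2
step 3: merge (M,Z) at d=10; branch lengths M→5, Z→5; new cluster MZ
  updated: d(CH,MZ)=55/2, d(GY,MZ)=61/4, d(L,MZ)=89/2
step 4: merge (GY,MZ) at d=61/4; branch lengths GY→49/8, MZ→21/8; new cluster GMYZ
  updated: d(CH,GMYZ)=191/8, d(GMYZ,L)=69/2
step 5: merge (CH,GMYZ) at d=191/8; branch lengths CH→167/16, GMYZ→69/16; new cluster CGHMYZ
  updated: d(CGHMYZ,L)=37
step 6: merge (CGHMYZ,L) at d=37; branch lengths CGHMYZ→105/16, L→37/2; new cluster CGHLMYZ
final tree: (((C:3/2,H:3/2):167/16,((G:3/2,Y:3/2):49/8,(M:5,Z:5):21/8):69/16):105/16,L:37/2)
total length: 1033/16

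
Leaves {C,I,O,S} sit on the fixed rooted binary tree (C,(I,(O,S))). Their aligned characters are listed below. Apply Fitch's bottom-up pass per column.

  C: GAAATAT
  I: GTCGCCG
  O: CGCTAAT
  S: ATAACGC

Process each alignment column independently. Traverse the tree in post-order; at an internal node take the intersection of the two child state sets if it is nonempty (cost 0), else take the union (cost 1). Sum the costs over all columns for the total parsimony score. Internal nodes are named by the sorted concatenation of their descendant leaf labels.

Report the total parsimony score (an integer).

site 0, node OS: O={C} ∪ S={A} → {A,C} (+1)
site 0, node IOS: I={G} ∪ OS={A,C} → {A,C,G} (+1)
site 0, node CIOS: C={G} ∩ IOS={A,C,G} → {G} (+0)
site 1, node OS: O={G} ∪ S={T} → {G,T} (+1)
site 1, node IOS: I={T} ∩ OS={G,T} → {T} (+0)
site 1, node CIOS: C={A} ∪ IOS={T} → {A,T} (+1)
site 2, node OS: O={C} ∪ S={A} → {A,C} (+1)
site 2, node IOS: I={C} ∩ OS={A,C} → {C} (+0)
site 2, node CIOS: C={A} ∪ IOS={C} → {A,C} (+1)
site 3, node OS: O={T} ∪ S={A} → {A,T} (+1)
site 3, node IOS: I={G} ∪ OS={A,T} → {A,G,T} (+1)
site 3, node CIOS: C={A} ∩ IOS={A,G,T} → {A} (+0)
site 4, node OS: O={A} ∪ S={C} → {A,C} (+1)
site 4, node IOS: I={C} ∩ OS={A,C} → {C} (+0)
site 4, node CIOS: C={T} ∪ IOS={C} → {C,T} (+1)
site 5, node OS: O={A} ∪ S={G} → {A,G} (+1)
site 5, node IOS: I={C} ∪ OS={A,G} → {A,C,G} (+1)
site 5, node CIOS: C={A} ∩ IOS={A,C,G} → {A} (+0)
site 6, node OS: O={T} ∪ S={C} → {C,T} (+1)
site 6, node IOS: I={G} ∪ OS={C,T} → {C,G,T} (+1)
site 6, node CIOS: C={T} ∩ IOS={C,G,T} → {T} (+0)
per-site changes: [2, 2, 2, 2, 2, 2, 2]; total = 14

14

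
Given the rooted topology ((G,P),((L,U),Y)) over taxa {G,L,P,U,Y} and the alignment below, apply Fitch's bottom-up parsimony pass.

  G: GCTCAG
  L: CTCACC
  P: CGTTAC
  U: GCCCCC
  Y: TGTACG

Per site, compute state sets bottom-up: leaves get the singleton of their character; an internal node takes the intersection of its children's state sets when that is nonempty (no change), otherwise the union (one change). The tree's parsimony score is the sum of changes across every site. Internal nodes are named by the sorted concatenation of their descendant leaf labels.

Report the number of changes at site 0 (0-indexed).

3

GP@0: {G} ∪ {C} = {C,G} (union, +1)
LU@0: {C} ∪ {G} = {C,G} (union, +1)
LUY@0: {C,G} ∪ {T} = {C,G,T} (union, +1)
GLPUY@0: {C,G} ∩ {C,G,T} = {C,G} (intersection, +0)
GP@1: {C} ∪ {G} = {C,G} (union, +1)
LU@1: {T} ∪ {C} = {C,T} (union, +1)
LUY@1: {C,T} ∪ {G} = {C,G,T} (union, +1)
GLPUY@1: {C,G} ∩ {C,G,T} = {C,G} (intersection, +0)
GP@2: {T} ∩ {T} = {T} (intersection, +0)
LU@2: {C} ∩ {C} = {C} (intersection, +0)
LUY@2: {C} ∪ {T} = {C,T} (union, +1)
GLPUY@2: {T} ∩ {C,T} = {T} (intersection, +0)
GP@3: {C} ∪ {T} = {C,T} (union, +1)
LU@3: {A} ∪ {C} = {A,C} (union, +1)
LUY@3: {A,C} ∩ {A} = {A} (intersection, +0)
GLPUY@3: {C,T} ∪ {A} = {A,C,T} (union, +1)
GP@4: {A} ∩ {A} = {A} (intersection, +0)
LU@4: {C} ∩ {C} = {C} (intersection, +0)
LUY@4: {C} ∩ {C} = {C} (intersection, +0)
GLPUY@4: {A} ∪ {C} = {A,C} (union, +1)
GP@5: {G} ∪ {C} = {C,G} (union, +1)
LU@5: {C} ∩ {C} = {C} (intersection, +0)
LUY@5: {C} ∪ {G} = {C,G} (union, +1)
GLPUY@5: {C,G} ∩ {C,G} = {C,G} (intersection, +0)
per-site changes: [3, 3, 1, 3, 1, 2]; total = 13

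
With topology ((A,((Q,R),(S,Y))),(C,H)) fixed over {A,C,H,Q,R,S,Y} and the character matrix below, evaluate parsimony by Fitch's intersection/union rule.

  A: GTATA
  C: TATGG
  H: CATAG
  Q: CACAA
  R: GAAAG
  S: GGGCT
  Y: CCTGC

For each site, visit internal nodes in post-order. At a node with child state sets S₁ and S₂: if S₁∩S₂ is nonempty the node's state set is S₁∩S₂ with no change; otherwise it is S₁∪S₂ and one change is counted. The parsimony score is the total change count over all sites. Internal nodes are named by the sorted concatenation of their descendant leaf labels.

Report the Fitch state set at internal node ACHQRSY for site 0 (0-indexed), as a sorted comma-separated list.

QR@0: {C} ∪ {G} = {C,G} (union, +1)
SY@0: {G} ∪ {C} = {C,G} (union, +1)
QRSY@0: {C,G} ∩ {C,G} = {C,G} (intersection, +0)
AQRSY@0: {G} ∩ {C,G} = {G} (intersection, +0)
CH@0: {T} ∪ {C} = {C,T} (union, +1)
ACHQRSY@0: {G} ∪ {C,T} = {C,G,T} (union, +1)
QR@1: {A} ∩ {A} = {A} (intersection, +0)
SY@1: {G} ∪ {C} = {C,G} (union, +1)
QRSY@1: {A} ∪ {C,G} = {A,C,G} (union, +1)
AQRSY@1: {T} ∪ {A,C,G} = {A,C,G,T} (union, +1)
CH@1: {A} ∩ {A} = {A} (intersection, +0)
ACHQRSY@1: {A,C,G,T} ∩ {A} = {A} (intersection, +0)
QR@2: {C} ∪ {A} = {A,C} (union, +1)
SY@2: {G} ∪ {T} = {G,T} (union, +1)
QRSY@2: {A,C} ∪ {G,T} = {A,C,G,T} (union, +1)
AQRSY@2: {A} ∩ {A,C,G,T} = {A} (intersection, +0)
CH@2: {T} ∩ {T} = {T} (intersection, +0)
ACHQRSY@2: {A} ∪ {T} = {A,T} (union, +1)
QR@3: {A} ∩ {A} = {A} (intersection, +0)
SY@3: {C} ∪ {G} = {C,G} (union, +1)
QRSY@3: {A} ∪ {C,G} = {A,C,G} (union, +1)
AQRSY@3: {T} ∪ {A,C,G} = {A,C,G,T} (union, +1)
CH@3: {G} ∪ {A} = {A,G} (union, +1)
ACHQRSY@3: {A,C,G,T} ∩ {A,G} = {A,G} (intersection, +0)
QR@4: {A} ∪ {G} = {A,G} (union, +1)
SY@4: {T} ∪ {C} = {C,T} (union, +1)
QRSY@4: {A,G} ∪ {C,T} = {A,C,G,T} (union, +1)
AQRSY@4: {A} ∩ {A,C,G,T} = {A} (intersection, +0)
CH@4: {G} ∩ {G} = {G} (intersection, +0)
ACHQRSY@4: {A} ∪ {G} = {A,G} (union, +1)
per-site changes: [4, 3, 4, 4, 4]; total = 19

C,G,T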